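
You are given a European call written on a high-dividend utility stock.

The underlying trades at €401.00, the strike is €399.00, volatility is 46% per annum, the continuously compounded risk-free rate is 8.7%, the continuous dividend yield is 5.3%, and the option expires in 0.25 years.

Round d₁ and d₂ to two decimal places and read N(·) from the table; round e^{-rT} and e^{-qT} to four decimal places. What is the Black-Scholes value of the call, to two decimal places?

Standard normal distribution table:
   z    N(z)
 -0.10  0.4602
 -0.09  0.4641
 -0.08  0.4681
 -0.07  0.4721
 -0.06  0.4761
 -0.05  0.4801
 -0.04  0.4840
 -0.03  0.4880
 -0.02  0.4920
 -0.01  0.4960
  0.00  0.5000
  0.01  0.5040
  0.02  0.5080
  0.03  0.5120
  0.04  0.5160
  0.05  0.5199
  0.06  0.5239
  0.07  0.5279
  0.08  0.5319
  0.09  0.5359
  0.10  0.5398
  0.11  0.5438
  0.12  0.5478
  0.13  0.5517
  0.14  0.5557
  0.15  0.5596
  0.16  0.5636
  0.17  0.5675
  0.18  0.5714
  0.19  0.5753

σ√T = 0.46·√0.25 = 0.2300
d₁ = [ln(401/399) + (0.087 − 0.053 + 0.46²/2)·0.25] / 0.2300 = [0.0050 + 0.0350] / 0.2300 = 0.1737 which rounds to 0.17
d₂ = d₁ − σ√T = 0.1737 − 0.2300 = -0.0563 which rounds to -0.06
exp(−qT) = exp(−0.053·0.25) = 0.9868;  exp(−rT) = exp(−0.087·0.25) = 0.9785
C = 401·0.9868·N(0.17) − 399·0.9785·N(-0.06) = 401·0.9868·0.5675 − 399·0.9785·0.4761 = 224.5636 − 185.8797 = 38.6839

€38.68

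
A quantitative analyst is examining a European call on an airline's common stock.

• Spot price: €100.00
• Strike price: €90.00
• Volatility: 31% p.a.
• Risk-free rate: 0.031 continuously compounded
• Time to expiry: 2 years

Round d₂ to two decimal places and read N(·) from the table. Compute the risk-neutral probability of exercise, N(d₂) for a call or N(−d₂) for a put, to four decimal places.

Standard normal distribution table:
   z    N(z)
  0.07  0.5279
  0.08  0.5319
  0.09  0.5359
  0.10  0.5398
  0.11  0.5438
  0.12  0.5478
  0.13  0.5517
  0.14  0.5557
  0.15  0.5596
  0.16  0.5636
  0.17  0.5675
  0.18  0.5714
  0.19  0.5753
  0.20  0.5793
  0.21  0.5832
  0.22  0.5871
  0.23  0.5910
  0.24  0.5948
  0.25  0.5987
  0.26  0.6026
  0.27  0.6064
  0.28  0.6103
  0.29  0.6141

0.5636

T = 2;  σ√T = 0.4384
d₁ = [ln(100/90) + (0.031 + 0.31²/2)·2] / 0.4384 = [0.1054 + 0.1581] / 0.4384 = 0.6010 ≈ 0.60
d₂ = d₁ − σ√T = 0.6010 − 0.4384 = 0.1625 ≈ 0.16
Pr(exercise) under Q = N(d₂) = 0.5636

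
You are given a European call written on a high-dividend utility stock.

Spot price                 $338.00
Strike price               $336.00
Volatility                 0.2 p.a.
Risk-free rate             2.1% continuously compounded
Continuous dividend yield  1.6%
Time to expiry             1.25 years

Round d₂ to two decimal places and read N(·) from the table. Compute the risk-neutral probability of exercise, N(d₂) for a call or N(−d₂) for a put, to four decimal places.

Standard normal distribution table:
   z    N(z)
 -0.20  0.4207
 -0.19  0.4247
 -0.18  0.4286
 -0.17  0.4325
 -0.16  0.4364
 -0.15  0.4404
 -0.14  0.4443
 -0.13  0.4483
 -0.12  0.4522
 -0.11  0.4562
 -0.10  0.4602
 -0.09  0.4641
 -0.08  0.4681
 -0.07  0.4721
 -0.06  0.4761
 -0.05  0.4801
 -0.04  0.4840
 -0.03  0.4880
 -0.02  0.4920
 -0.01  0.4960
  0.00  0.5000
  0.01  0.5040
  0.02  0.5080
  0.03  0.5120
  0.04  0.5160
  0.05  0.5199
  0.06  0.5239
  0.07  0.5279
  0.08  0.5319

σ√T = 0.2·√1.25 = 0.2236
d₁ = [ln(338/336) + (0.021 − 0.016 + 0.2²/2)·1.25] / 0.2236 = [0.0059 + 0.0313] / 0.2236 = 0.1663 → 0.17
d₂ = d₁ − σ√T = 0.1663 − 0.2236 = -0.0573 → -0.06
Pr(exercise) under Q = N(d₂) = 0.4761

0.4761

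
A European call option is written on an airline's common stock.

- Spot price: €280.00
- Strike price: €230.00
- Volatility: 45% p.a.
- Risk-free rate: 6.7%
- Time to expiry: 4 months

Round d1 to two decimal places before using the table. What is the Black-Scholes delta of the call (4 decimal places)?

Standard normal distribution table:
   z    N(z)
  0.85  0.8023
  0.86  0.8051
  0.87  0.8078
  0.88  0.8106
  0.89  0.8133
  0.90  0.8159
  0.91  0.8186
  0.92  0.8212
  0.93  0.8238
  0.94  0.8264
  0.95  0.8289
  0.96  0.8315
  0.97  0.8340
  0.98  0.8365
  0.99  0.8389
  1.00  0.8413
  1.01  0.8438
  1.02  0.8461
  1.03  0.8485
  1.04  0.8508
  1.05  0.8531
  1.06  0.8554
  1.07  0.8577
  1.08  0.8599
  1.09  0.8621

σ√T = 0.45 × 0.5774 = 0.2598
d₁ = [ln(280/230) + (0.067 + ½·0.45²)·0.3333] / (σ√T) = (0.1967 + 0.0561) / 0.2598 = 0.9730 → 0.97
N(d₁) = N(0.97) = 0.8340
Δ_call = N(d₁) = 0.8340

0.8340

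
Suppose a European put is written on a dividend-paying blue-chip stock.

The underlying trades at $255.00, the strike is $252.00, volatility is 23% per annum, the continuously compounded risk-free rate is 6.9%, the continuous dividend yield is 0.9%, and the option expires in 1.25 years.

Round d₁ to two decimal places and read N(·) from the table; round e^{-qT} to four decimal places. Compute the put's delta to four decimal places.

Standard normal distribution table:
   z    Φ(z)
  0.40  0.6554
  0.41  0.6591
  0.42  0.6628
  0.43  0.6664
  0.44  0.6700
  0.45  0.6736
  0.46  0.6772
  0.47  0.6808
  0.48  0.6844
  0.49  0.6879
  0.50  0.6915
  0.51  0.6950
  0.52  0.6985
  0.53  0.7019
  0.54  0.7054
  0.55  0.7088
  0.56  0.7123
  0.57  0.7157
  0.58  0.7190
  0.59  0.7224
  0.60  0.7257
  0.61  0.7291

-0.3156

σ√T = 0.23·√1.25 = 0.2571
d₁ = [ln(255/252) + (0.069 − 0.009 + 0.23²/2)·1.25] / 0.2571 = [0.0118 + 0.1081] / 0.2571 = 0.4663 ⇒ 0.47
N(d₁) = N(0.47) = 0.6808
Δ_put = exp(−qT)·(N(d₁) − 1) = 0.9888·(0.6808 − 1) = -0.3156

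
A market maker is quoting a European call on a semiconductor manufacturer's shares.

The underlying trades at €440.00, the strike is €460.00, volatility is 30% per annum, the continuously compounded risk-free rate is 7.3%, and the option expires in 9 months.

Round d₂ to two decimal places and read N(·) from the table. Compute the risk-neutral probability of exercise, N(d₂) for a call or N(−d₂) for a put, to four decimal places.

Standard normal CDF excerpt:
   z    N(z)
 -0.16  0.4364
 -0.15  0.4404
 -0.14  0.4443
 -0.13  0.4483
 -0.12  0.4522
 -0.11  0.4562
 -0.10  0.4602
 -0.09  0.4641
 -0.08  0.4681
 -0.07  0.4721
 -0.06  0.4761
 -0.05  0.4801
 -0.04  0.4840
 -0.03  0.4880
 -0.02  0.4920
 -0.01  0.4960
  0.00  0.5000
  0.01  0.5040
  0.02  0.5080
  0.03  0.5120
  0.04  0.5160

σ√T = 0.3 × 0.8660 = 0.2598
d₁ = [ln(440/460) + (0.073 + 0.3²/2)·0.75] / 0.2598 = [-0.0445 + 0.0885] / 0.2598 = 0.1695 ⇒ 0.17
d₂ = d₁ − σ√T = 0.1695 − 0.2598 = -0.0903 ⇒ -0.09
Pr(exercise) under Q = N(d₂) = 0.4641

0.4641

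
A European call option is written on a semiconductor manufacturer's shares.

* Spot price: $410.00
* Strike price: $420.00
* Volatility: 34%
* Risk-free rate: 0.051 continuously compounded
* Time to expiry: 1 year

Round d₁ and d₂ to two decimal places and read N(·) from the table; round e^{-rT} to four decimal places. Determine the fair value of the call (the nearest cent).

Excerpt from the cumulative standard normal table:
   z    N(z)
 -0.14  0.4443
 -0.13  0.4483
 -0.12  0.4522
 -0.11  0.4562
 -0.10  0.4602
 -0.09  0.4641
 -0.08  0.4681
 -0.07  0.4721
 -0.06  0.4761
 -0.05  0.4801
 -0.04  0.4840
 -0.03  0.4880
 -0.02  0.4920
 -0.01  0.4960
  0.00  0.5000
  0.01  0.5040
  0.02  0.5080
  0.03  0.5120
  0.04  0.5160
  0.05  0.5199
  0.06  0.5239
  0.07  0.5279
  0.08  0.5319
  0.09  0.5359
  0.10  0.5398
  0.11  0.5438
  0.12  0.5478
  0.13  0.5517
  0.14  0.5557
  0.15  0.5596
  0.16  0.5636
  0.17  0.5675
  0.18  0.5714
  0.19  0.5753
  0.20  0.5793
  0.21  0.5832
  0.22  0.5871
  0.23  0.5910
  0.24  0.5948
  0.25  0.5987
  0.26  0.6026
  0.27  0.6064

σ√T = 0.34·√1 = 0.3400
ln(S/K) + (r + σ²/2)T = ln(410/420) + (0.051 + 0.34²/2)·1 = -0.0241 + 0.1088 = 0.0847
d₁ = 0.0847 / 0.3400 = 0.2491 ⇒ 0.25
d₂ = d₁ − σ√T = 0.2491 − 0.3400 = -0.0909 ⇒ -0.09
exp(−rT) = exp(−0.051·1) = 0.9503
N(d₁) = N(0.25) = 0.5987;  N(d₂) = N(-0.09) = 0.4641
C = 410·0.5987 − 420·0.9503·0.4641 = 245.4670 − 185.2344 = 60.2326

$60.23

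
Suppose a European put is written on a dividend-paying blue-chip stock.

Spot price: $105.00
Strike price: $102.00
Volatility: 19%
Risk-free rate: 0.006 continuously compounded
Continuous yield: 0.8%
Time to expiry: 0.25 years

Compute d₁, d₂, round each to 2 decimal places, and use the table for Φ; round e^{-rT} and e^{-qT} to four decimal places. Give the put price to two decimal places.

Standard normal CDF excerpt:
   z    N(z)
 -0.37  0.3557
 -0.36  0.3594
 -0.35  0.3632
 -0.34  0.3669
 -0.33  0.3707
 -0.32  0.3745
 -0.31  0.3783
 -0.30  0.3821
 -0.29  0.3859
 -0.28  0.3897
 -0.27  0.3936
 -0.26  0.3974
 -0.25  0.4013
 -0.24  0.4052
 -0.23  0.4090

$2.81

T = 0.25;  σ√T = 0.0950
d₁ = [ln(105/102) + (0.006 − 0.008 + ½·0.19²)·0.25] / (σ√T) = (0.0290 + 0.0040) / 0.0950 = 0.3474 → 0.35
d₂ = 0.3474 − 0.0950 = 0.2524 → 0.25
exp(−qT) = exp(−0.008·0.25) = 0.9980;  exp(−rT) = exp(−0.006·0.25) = 0.9985
P = 102·0.9985·N(-0.25) − 105·0.9980·N(-0.35) = 102·0.9985·0.4013 − 105·0.9980·0.3632 = 40.8712 − 38.0597 = 2.8115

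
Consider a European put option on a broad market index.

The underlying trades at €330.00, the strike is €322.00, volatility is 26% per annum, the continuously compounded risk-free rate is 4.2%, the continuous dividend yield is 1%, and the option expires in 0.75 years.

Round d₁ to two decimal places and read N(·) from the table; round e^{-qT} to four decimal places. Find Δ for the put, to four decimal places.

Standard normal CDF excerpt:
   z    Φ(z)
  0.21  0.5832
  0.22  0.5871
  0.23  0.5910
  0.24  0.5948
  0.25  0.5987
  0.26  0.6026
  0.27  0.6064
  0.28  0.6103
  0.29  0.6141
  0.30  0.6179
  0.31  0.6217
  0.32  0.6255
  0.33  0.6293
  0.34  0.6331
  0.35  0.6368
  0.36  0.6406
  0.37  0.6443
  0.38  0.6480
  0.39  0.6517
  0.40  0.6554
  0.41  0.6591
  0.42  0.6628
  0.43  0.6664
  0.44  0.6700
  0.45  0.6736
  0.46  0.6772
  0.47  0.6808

T = 0.75;  σ√T = 0.2252
d₁ = [ln(330/322) + (0.042 − 0.01 + 0.26²/2)·0.75] / 0.2252 = [0.0245 + 0.0493] / 0.2252 = 0.3282 ⇒ 0.33
N(d₁) = N(0.33) = 0.6293
Δ_put = exp(−qT)·(N(d₁) − 1) = 0.9925·(0.6293 − 1) = -0.3679

-0.3679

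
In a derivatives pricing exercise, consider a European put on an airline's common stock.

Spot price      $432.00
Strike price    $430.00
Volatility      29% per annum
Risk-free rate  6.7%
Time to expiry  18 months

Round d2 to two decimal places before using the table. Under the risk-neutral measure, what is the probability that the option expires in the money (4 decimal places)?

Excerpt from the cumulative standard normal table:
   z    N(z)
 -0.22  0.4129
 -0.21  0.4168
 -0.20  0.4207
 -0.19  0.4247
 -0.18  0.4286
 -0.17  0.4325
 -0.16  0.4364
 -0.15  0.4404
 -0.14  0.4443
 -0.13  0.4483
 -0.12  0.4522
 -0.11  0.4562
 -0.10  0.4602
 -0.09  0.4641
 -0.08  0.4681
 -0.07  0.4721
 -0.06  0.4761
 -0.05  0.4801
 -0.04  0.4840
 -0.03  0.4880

0.4522

σ√T = 0.29·√1.5 = 0.3552
ln(S/K) + (r + σ²/2)T = ln(432/430) + (0.067 + 0.29²/2)·1.5 = 0.0046 + 0.1636 = 0.1682
d₁ = 0.1682 / 0.3552 = 0.4736 ≈ 0.47
d₂ = d₁ − σ√T = 0.4736 − 0.3552 = 0.1184 ≈ 0.12
Risk-neutral Pr[S_T < K] = N(−d₂) = N(-0.12) = 0.4522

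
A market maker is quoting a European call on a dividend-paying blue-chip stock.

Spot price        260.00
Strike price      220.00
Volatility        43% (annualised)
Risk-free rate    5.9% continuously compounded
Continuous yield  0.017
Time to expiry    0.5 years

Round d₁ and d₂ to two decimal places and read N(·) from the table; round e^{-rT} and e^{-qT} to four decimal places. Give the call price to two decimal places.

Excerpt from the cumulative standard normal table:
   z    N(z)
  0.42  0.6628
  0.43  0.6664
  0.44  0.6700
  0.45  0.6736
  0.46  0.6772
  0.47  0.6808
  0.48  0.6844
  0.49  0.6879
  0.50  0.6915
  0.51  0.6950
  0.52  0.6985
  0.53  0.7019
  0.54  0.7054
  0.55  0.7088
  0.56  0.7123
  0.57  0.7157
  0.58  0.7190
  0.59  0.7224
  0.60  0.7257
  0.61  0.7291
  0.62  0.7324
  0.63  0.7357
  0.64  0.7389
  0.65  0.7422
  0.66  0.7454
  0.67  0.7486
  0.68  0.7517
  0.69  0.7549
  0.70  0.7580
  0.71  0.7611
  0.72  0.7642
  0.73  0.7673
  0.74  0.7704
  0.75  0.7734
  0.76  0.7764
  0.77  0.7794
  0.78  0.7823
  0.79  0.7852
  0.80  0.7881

55.50

σ√T = 0.43·√0.5 = 0.3041
d₁ = [ln(260/220) + (0.059 − 0.017 + 0.43²/2)·0.5] / 0.3041 = [0.1671 + 0.0672] / 0.3041 = 0.7705 ≈ 0.77
d₂ = d₁ − σ√T = 0.7705 − 0.3041 = 0.4665 ≈ 0.47
exp(−qT) = exp(−0.017·0.5) = 0.9915;  exp(−rT) = exp(−0.059·0.5) = 0.9709
C = 260·0.9915·N(0.77) − 220·0.9709·N(0.47) = 260·0.9915·0.7794 − 220·0.9709·0.6808 = 200.9215 − 145.4175 = 55.5040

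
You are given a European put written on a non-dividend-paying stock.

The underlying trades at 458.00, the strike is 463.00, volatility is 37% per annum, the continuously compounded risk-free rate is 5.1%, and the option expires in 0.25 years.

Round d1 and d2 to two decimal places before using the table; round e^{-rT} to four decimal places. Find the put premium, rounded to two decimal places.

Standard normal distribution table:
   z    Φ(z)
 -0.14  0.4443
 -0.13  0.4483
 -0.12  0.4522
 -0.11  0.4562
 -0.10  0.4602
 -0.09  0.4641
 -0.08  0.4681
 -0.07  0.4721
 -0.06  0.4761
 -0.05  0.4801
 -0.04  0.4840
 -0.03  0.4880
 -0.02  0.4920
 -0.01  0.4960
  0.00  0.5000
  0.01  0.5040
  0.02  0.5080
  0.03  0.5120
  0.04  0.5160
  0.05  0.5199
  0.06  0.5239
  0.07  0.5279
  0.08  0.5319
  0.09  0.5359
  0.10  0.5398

32.37

σ√T = 0.37·√0.25 = 0.1850
d₁ = [ln(458/463) + (0.051 + 0.37²/2)·0.25] / 0.1850 = [-0.0109 + 0.0299] / 0.1850 = 0.1027 → 0.10
d₂ = d₁ − σ√T = 0.1027 − 0.1850 = -0.0823 → -0.08
exp(−rT) = exp(−0.051·0.25) = 0.9873
N(−d₂) = N(0.08) = 0.5319;  N(−d₁) = N(-0.10) = 0.4602
P = 463·0.9873·0.5319 − 458·0.4602 = 243.1421 − 210.7716 = 32.3705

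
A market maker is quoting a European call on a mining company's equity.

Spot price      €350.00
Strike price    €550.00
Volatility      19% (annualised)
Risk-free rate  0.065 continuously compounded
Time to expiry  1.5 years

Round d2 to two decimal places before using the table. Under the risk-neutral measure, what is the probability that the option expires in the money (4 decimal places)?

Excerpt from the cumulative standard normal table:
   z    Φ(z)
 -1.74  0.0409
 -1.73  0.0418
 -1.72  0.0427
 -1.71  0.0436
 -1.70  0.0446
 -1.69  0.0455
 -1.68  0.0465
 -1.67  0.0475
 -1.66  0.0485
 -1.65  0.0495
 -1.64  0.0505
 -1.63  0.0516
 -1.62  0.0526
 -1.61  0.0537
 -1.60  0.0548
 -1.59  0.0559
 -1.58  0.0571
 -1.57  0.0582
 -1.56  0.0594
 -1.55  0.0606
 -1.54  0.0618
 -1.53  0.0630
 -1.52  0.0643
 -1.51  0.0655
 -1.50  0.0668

0.0505

σ√T = 0.19 × 1.2247 = 0.2327
d₁ = [ln(350/550) + (0.065 + 0.19²/2)·1.5] / 0.2327 = [-0.4520 + 0.1246] / 0.2327 = -1.4070 → -1.41
d₂ = d₁ − σ√T = -1.4070 − 0.2327 = -1.6397 → -1.64
Risk-neutral Pr[S_T > K] = N(d₂) = N(-1.64) = 0.0505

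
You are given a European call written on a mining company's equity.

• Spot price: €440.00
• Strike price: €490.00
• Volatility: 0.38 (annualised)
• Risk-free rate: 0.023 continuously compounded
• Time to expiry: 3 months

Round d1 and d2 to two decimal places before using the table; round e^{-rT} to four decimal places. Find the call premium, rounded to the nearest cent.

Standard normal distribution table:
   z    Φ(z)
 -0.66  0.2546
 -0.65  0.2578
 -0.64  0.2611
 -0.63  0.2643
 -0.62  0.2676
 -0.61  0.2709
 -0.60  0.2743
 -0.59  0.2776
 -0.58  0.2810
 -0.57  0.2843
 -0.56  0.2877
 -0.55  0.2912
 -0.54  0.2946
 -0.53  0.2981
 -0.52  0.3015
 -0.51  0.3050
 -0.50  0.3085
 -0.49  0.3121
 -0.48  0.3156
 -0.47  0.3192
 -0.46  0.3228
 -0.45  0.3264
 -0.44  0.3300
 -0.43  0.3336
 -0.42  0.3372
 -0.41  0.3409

€16.43

σ√T = 0.38·√0.25 = 0.1900
d₁ = [ln(440/490) + (0.023 + 0.38²/2)·0.25] / 0.1900 = [-0.1076 + 0.0238] / 0.1900 = -0.4412 which rounds to -0.44
d₂ = d₁ − σ√T = -0.4412 − 0.1900 = -0.6312 which rounds to -0.63
e^(−rT) = e^(−0.023·0.25) = 0.9943
N(d₁) = N(-0.44) = 0.3300;  N(d₂) = N(-0.63) = 0.2643
C = 440·0.3300 − 490·0.9943·0.2643 = 145.2000 − 128.7688 = 16.4312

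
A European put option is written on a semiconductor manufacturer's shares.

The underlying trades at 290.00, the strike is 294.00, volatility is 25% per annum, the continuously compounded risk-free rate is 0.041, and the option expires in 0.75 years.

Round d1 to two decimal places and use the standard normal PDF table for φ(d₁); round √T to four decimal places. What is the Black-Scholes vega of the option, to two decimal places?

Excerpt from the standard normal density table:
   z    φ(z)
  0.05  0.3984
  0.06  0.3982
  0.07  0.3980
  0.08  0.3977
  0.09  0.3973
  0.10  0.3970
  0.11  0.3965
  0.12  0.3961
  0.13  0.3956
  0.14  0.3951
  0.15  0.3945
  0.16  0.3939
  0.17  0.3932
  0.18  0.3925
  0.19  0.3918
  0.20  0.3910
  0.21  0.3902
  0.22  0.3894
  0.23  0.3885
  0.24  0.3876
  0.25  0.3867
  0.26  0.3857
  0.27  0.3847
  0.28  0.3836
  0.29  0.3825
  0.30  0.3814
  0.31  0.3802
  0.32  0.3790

T = 0.75;  σ√T = 0.2165
d₁ = [ln(290/294) + (0.041 + 0.25²/2)·0.75] / 0.2165 = [-0.0137 + 0.0542] / 0.2165 = 0.1870 which rounds to 0.19
√T = √0.75 = 0.8660
φ(d₁) = φ(0.19) = 0.3918
vega = S·φ(d₁)·√T = 290·0.3918·0.8660 = 98.3967
(Call and put vega coincide under Black-Scholes.)

98.40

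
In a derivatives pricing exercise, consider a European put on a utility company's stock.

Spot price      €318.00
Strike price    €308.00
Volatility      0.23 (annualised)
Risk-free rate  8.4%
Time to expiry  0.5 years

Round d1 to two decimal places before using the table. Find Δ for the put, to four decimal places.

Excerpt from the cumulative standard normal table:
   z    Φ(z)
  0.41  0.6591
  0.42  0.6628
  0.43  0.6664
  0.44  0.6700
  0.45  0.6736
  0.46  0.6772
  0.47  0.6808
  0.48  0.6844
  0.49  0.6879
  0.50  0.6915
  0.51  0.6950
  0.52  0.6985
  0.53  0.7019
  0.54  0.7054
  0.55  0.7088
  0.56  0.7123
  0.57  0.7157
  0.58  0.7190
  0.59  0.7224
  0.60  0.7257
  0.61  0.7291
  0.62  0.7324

σ√T = 0.23 × 0.7071 = 0.1626
ln(S/K) + (r + σ²/2)T = ln(318/308) + (0.084 + 0.23²/2)·0.5 = 0.0320 + 0.0552 = 0.0872
d₁ = 0.0872 / 0.1626 = 0.5360 → 0.54
N(d₁) = N(0.54) = 0.7054
Δ_put = N(d₁) − 1 = 0.7054 − 1 = -0.2946

-0.2946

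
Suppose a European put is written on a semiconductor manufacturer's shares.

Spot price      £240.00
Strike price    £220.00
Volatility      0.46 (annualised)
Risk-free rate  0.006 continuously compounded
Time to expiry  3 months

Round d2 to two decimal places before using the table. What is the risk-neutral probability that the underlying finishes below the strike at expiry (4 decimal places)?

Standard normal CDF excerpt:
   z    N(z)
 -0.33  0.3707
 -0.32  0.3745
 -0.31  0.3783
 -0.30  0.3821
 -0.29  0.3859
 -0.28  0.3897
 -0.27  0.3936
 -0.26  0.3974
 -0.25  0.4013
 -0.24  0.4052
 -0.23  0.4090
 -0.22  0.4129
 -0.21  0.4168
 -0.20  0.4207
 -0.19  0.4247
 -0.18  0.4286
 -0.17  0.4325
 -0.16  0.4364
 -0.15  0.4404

σ√T = 0.46·√0.25 = 0.2300
ln(S/K) + (r + σ²/2)T = ln(240/220) + (0.006 + 0.46²/2)·0.25 = 0.0870 + 0.0280 = 0.1150
d₁ = 0.1150 / 0.2300 = 0.4998 → 0.50
d₂ = d₁ − σ√T = 0.4998 − 0.2300 = 0.2698 → 0.27
Risk-neutral Pr[S_T < K] = N(−d₂) = N(-0.27) = 0.3936

0.3936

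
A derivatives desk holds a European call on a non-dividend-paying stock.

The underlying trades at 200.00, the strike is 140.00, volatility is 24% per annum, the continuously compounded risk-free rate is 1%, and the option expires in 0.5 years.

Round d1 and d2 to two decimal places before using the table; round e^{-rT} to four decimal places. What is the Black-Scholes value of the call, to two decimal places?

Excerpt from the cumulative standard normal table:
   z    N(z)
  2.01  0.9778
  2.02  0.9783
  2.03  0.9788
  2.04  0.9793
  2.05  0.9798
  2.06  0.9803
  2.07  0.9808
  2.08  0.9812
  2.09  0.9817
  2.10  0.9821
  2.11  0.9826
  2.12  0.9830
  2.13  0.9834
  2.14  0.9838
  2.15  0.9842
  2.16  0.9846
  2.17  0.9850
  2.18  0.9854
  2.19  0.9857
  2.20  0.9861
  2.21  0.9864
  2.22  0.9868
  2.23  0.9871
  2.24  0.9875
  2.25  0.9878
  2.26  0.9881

σ√T = 0.24 × 0.7071 = 0.1697
d₁ = [ln(200/140) + (0.01 + ½·0.24²)·0.5] / (σ√T) = (0.3567 + 0.0194) / 0.1697 = 2.2160 ≈ 2.22
d₂ = 2.2160 − 0.1697 = 2.0463 ≈ 2.05
exp(−rT) = exp(−0.01·0.5) = 0.9950
N(d₁) = N(2.22) = 0.9868;  N(d₂) = N(2.05) = 0.9798
C = 200·0.9868 − 140·0.9950·0.9798 = 197.3600 − 136.4861 = 60.8739

60.87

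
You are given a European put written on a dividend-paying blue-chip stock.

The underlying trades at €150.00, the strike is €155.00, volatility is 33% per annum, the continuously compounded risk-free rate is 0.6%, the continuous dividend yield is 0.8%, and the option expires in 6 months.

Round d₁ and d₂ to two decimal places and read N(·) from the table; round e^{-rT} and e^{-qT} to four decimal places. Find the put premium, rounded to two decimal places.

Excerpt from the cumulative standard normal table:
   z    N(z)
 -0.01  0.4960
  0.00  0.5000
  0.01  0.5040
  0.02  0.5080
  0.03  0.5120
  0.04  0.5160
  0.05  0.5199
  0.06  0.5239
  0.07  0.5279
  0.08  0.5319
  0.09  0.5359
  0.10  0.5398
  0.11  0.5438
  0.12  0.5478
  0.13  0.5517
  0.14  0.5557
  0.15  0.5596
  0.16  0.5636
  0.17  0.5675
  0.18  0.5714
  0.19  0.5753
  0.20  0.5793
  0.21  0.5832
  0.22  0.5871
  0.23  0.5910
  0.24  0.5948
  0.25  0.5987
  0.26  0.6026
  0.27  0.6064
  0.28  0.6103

€16.63

σ√T = 0.33·√0.5 = 0.2333
d₁ = [ln(150/155) + (0.006 − 0.008 + ½·0.33²)·0.5] / (σ√T) = (-0.0328 + 0.0262) / 0.2333 = -0.0281 which rounds to -0.03
d₂ = -0.0281 − 0.2333 = -0.2615 which rounds to -0.26
exp(−qT) = exp(−0.008·0.5) = 0.9960;  exp(−rT) = exp(−0.006·0.5) = 0.9970
N(−d₂) = N(0.26) = 0.6026;  N(−d₁) = N(0.03) = 0.5120
P = 155·0.9970·0.6026 − 150·0.9960·0.5120 = 93.1228 − 76.4928 = 16.6300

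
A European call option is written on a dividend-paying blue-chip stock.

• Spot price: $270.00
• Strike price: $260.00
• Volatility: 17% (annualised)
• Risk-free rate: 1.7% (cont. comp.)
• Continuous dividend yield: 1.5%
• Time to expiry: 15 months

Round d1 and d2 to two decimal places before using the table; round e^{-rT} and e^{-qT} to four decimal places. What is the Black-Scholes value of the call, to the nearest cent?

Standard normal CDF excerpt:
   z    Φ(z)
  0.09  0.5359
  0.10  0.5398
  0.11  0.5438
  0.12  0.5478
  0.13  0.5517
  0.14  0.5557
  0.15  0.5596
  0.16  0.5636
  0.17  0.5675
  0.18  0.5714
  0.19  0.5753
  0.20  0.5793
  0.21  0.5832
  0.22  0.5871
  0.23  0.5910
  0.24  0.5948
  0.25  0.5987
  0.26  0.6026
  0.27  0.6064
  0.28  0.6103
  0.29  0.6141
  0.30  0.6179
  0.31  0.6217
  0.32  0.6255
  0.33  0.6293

σ√T = 0.17·√1.25 = 0.1901
ln(S/K) + (r − q + σ²/2)T = ln(270/260) + (0.017 − 0.015 + 0.17²/2)·1.25 = 0.0377 + 0.0206 = 0.0583
d₁ = 0.0583 / 0.1901 = 0.3068 which rounds to 0.31
d₂ = d₁ − σ√T = 0.3068 − 0.1901 = 0.1167 which rounds to 0.12
e^(−qT) = e^(−0.015·1.25) = 0.9814;  e^(−rT) = e^(−0.017·1.25) = 0.9790
N(d₁) = N(0.31) = 0.6217;  N(d₂) = N(0.12) = 0.5478
C = 270·0.9814·0.6217 − 260·0.9790·0.5478 = 164.7368 − 139.4370 = 25.2998

$25.30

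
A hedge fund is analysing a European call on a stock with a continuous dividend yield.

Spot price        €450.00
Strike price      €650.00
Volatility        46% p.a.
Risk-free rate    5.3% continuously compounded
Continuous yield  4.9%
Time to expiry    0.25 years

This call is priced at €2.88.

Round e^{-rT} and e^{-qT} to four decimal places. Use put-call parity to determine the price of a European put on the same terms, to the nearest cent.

e^(−qT) = e^(−0.049·0.25) = 0.9878;  e^(−rT) = e^(−0.053·0.25) = 0.9868
Put-call parity: C − P = S·e^(−qT) − K·e^(−rT) = 450·0.9878 − 650·0.9868 = 444.5100 − 641.4200 = -196.9100
P = C − (C − P) = 2.88 − (-196.9100) = 199.7900

€199.79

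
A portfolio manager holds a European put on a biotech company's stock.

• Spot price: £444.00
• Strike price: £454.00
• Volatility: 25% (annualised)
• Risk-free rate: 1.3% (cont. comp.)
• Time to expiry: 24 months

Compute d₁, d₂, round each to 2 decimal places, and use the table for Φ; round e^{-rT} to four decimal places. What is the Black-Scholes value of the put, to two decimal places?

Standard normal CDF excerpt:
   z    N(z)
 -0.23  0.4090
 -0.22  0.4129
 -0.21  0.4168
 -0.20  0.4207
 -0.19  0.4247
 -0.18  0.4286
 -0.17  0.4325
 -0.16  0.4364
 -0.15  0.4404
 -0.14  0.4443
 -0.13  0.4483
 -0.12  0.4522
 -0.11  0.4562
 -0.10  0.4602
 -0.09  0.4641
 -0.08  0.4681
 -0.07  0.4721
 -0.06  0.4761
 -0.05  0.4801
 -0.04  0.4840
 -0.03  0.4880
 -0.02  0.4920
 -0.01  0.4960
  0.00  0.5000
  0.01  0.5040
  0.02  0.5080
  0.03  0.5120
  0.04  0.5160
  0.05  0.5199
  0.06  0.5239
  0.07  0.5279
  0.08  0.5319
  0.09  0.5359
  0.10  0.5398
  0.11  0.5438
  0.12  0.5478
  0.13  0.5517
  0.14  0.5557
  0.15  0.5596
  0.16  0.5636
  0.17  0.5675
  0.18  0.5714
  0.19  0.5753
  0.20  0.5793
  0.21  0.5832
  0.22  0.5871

£62.46

σ√T = 0.25·√2 = 0.3536
d₁ = [ln(444/454) + (0.013 + 0.25²/2)·2] / 0.3536 = [-0.0223 + 0.0885] / 0.3536 = 0.1873 which rounds to 0.19
d₂ = d₁ − σ√T = 0.1873 − 0.3536 = -0.1662 which rounds to -0.17
e^(−rT) = e^(−0.013·2) = 0.9743
N(−d₂) = N(0.17) = 0.5675;  N(−d₁) = N(-0.19) = 0.4247
P = 454·0.9743·0.5675 − 444·0.4247 = 251.0235 − 188.5668 = 62.4567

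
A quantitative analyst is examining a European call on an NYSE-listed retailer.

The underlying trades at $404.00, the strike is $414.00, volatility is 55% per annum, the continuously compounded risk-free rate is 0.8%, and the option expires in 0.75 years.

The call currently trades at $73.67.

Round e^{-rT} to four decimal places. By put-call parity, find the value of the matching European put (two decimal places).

e^(−rT) = e^(−0.008·0.75) = 0.9940
Put-call parity: C − P = S − K·e^(−rT) = 404 − 414·0.9940 = 404 − 411.5160 = -7.5160
P = C − (C − P) = 73.67 − (-7.5160) = 81.1860

$81.19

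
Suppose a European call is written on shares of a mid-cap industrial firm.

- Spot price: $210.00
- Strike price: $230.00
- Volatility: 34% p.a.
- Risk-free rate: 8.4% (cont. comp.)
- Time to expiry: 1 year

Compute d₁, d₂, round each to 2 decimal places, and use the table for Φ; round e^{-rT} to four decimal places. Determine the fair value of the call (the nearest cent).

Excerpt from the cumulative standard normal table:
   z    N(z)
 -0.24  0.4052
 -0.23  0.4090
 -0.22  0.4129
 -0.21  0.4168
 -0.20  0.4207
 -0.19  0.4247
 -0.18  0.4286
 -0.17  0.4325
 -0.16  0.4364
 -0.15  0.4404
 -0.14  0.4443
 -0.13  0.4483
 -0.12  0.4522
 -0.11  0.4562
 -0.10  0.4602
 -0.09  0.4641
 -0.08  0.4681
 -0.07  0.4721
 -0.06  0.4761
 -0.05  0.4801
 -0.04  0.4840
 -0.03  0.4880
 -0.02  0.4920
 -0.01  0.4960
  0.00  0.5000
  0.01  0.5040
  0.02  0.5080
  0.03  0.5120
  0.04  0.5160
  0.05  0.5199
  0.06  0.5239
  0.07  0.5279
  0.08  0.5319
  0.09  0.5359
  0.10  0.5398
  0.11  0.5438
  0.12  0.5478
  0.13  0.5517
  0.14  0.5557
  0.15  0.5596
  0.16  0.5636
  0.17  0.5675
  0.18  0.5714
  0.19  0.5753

σ√T = 0.34·√1 = 0.3400
d₁ = [ln(210/230) + (0.084 + 0.34²/2)·1] / 0.3400 = [-0.0910 + 0.1418] / 0.3400 = 0.1495 → 0.15
d₂ = d₁ − σ√T = 0.1495 − 0.3400 = -0.1905 → -0.19
exp(−rT) = exp(−0.084·1) = 0.9194
N(d₁) = N(0.15) = 0.5596;  N(d₂) = N(-0.19) = 0.4247
C = 210·0.5596 − 230·0.9194·0.4247 = 117.5160 − 89.8079 = 27.7081

$27.71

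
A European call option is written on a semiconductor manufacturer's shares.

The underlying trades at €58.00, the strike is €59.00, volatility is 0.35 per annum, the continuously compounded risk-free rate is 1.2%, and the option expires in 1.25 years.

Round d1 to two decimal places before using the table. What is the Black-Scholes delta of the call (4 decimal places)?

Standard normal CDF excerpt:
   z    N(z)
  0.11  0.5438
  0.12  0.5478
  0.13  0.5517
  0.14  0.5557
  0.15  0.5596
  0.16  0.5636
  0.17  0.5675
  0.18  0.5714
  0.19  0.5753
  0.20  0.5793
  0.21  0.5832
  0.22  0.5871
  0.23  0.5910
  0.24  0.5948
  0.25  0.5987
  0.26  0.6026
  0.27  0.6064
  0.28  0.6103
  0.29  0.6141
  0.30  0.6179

σ√T = 0.35·√1.25 = 0.3913
d₁ = [ln(58/59) + (0.012 + ½·0.35²)·1.25] / (σ√T) = (-0.0171 + 0.0916) / 0.3913 = 0.1903 ≈ 0.19
N(d₁) = N(0.19) = 0.5753
Δ_call = N(d₁) = 0.5753

0.5753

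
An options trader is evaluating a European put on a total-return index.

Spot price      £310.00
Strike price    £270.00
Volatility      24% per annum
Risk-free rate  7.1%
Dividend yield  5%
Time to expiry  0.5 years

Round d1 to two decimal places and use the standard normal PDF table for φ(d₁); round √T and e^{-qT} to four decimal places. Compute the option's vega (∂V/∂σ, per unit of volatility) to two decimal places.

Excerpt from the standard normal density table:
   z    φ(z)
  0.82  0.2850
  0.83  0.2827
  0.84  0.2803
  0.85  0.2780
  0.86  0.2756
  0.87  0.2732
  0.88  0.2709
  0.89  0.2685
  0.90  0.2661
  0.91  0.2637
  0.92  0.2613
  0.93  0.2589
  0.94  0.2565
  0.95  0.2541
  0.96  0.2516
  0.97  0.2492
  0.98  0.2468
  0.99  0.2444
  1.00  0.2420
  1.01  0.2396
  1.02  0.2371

σ√T = 0.24·√0.5 = 0.1697
ln(S/K) + (r − q + σ²/2)T = ln(310/270) + (0.071 − 0.05 + 0.24²/2)·0.5 = 0.1382 + 0.0249 = 0.1631
d₁ = 0.1631 / 0.1697 = 0.9608 which rounds to 0.96
√T = √0.5 = 0.7071
φ(d₁) = φ(0.96) = 0.2516
exp(−qT) = exp(−0.05·0.5) = 0.9753
vega = S·exp(−qT)·φ(d₁)·√T = 310·0.9753·0.2516·0.7071 = 53.7887

53.79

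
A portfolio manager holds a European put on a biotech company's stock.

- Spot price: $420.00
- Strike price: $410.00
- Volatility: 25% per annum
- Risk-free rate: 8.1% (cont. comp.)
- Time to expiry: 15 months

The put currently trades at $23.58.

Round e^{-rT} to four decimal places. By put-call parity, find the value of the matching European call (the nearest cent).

exp(−rT) = exp(−0.081·1.25) = 0.9037
Put-call parity: C − P = S − K·e^(−rT) = 420 − 410·0.9037 = 420 − 370.5170 = 49.4830
C = P + (C − P) = 23.58 + (49.4830) = 73.0630

$73.06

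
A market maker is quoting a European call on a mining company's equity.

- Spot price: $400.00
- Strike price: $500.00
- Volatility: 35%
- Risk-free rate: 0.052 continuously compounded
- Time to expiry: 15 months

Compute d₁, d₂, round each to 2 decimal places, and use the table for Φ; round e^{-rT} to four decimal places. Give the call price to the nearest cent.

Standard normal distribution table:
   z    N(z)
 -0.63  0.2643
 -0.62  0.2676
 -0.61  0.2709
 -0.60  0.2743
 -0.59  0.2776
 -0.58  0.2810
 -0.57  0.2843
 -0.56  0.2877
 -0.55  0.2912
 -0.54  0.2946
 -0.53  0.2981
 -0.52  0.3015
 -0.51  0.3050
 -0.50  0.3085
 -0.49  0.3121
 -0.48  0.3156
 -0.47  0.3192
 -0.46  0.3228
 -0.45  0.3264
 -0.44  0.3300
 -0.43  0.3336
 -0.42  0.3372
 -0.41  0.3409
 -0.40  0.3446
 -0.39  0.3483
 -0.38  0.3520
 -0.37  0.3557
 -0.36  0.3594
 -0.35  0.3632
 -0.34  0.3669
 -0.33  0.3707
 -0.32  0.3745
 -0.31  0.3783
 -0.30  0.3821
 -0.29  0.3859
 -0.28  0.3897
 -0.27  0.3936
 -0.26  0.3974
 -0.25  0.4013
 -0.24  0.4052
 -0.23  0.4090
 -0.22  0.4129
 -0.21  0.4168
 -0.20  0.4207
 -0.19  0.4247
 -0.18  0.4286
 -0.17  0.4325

$38.20

T = 1.25;  σ√T = 0.3913
d₁ = [ln(400/500) + (0.052 + ½·0.35²)·1.25] / (σ√T) = (-0.2231 + 0.1416) / 0.3913 = -0.2085 → -0.21
d₂ = -0.2085 − 0.3913 = -0.5998 → -0.60
e^(−rT) = e^(−0.052·1.25) = 0.9371
N(d₁) = N(-0.21) = 0.4168;  N(d₂) = N(-0.60) = 0.2743
C = 400·0.4168 − 500·0.9371·0.2743 = 166.7200 − 128.5233 = 38.1967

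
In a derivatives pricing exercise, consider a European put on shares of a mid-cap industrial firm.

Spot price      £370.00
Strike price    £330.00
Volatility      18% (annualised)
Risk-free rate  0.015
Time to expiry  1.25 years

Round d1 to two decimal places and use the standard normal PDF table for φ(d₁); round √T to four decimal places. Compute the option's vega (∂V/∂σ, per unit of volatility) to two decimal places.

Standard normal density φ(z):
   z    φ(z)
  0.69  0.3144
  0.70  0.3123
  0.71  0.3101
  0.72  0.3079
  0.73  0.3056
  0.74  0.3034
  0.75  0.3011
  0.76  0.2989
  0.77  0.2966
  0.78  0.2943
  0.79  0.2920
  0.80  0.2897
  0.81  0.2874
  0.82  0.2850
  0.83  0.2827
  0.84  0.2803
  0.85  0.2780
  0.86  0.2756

T = 1.25;  σ√T = 0.2012
d₁ = [ln(370/330) + (0.015 + ½·0.18²)·1.25] / (σ√T) = (0.1144 + 0.0390) / 0.2012 = 0.7623 which rounds to 0.76
√T = √1.25 = 1.1180
φ(d₁) = φ(0.76) = 0.2989
vega = S·φ(d₁)·√T = 370·0.2989·1.1180 = 123.6430
(The call has the same vega.)

123.64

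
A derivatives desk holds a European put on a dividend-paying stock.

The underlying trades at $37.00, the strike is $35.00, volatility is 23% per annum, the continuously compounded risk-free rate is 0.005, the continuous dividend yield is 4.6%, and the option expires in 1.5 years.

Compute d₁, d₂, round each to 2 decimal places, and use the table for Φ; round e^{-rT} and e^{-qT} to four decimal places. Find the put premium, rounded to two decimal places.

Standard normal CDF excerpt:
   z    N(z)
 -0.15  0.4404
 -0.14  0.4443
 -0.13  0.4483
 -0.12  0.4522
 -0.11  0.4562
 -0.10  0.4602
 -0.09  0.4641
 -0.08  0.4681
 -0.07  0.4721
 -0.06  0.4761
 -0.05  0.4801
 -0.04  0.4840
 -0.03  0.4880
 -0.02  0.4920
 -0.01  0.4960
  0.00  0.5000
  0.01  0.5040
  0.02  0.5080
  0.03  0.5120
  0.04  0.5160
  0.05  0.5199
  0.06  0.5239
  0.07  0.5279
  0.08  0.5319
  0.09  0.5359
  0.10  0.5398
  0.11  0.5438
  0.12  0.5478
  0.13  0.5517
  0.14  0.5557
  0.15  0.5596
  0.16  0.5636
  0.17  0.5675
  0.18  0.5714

T = 1.5;  σ√T = 0.2817
d₁ = [ln(37/35) + (0.005 − 0.046 + 0.23²/2)·1.5] / 0.2817 = [0.0556 − 0.0218] / 0.2817 = 0.1198 ≈ 0.12
d₂ = d₁ − σ√T = 0.1198 − 0.2817 = -0.1619 ≈ -0.16
e^(−qT) = e^(−0.046·1.5) = 0.9333;  e^(−rT) = e^(−0.005·1.5) = 0.9925
P = 35·0.9925·N(0.16) − 37·0.9333·N(-0.12) = 35·0.9925·0.5636 − 37·0.9333·0.4522 = 19.5781 − 15.6154 = 3.9626

$3.96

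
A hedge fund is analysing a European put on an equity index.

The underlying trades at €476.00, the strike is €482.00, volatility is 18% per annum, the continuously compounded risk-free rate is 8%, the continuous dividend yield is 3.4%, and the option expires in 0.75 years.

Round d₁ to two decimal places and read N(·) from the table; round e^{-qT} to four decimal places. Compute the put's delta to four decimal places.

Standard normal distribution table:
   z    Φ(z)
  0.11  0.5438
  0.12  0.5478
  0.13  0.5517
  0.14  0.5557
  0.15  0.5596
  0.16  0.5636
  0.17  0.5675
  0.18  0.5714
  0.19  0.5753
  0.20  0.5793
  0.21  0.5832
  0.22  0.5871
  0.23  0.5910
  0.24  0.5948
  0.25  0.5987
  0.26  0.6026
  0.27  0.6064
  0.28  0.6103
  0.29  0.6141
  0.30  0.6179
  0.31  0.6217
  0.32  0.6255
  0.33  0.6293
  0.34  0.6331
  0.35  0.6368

T = 0.75;  σ√T = 0.1559
d₁ = [ln(476/482) + (0.08 − 0.034 + 0.18²/2)·0.75] / 0.1559 = [-0.0125 + 0.0466] / 0.1559 = 0.2189 which rounds to 0.22
N(d₁) = N(0.22) = 0.5871
Δ_put = exp(−qT)·(N(d₁) − 1) = 0.9748·(0.5871 − 1) = -0.4025

-0.4025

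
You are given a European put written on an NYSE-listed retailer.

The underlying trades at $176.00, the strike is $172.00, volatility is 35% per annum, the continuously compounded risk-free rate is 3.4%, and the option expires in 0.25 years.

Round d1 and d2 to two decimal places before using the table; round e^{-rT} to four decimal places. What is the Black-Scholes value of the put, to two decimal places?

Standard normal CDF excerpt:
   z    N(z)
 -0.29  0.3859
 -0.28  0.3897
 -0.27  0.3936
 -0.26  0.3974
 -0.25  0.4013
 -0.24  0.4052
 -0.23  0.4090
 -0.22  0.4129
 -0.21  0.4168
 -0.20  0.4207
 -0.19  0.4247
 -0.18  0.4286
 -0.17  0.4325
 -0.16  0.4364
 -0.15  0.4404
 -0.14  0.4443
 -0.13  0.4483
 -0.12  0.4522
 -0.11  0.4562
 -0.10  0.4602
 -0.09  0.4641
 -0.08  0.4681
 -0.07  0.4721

$9.87

σ√T = 0.35 × 0.5000 = 0.1750
ln(S/K) + (r + σ²/2)T = ln(176/172) + (0.034 + 0.35²/2)·0.25 = 0.0230 + 0.0238 = 0.0468
d₁ = 0.0468 / 0.1750 = 0.2674 which rounds to 0.27
d₂ = d₁ − σ√T = 0.2674 − 0.1750 = 0.0924 which rounds to 0.09
e^(−rT) = e^(−0.034·0.25) = 0.9915
N(−d₂) = N(-0.09) = 0.4641;  N(−d₁) = N(-0.27) = 0.3936
P = 172·0.9915·0.4641 − 176·0.3936 = 79.1467 − 69.2736 = 9.8731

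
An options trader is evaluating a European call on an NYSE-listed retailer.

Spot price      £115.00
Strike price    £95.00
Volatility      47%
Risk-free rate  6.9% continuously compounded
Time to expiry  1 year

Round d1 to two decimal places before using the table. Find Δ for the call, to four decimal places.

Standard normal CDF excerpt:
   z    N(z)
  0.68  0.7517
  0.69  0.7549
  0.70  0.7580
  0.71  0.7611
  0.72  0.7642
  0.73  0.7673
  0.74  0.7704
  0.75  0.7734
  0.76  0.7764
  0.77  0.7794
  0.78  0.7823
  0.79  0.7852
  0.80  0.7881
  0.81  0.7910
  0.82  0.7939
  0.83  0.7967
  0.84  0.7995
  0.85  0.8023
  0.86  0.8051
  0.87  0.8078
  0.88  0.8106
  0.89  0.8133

T = 1;  σ√T = 0.4700
d₁ = [ln(115/95) + (0.069 + ½·0.47²)·1] / (σ√T) = (0.1911 + 0.1794) / 0.4700 = 0.7883 ≈ 0.79
N(d₁) = N(0.79) = 0.7852
Δ_call = N(d₁) = 0.7852

0.7852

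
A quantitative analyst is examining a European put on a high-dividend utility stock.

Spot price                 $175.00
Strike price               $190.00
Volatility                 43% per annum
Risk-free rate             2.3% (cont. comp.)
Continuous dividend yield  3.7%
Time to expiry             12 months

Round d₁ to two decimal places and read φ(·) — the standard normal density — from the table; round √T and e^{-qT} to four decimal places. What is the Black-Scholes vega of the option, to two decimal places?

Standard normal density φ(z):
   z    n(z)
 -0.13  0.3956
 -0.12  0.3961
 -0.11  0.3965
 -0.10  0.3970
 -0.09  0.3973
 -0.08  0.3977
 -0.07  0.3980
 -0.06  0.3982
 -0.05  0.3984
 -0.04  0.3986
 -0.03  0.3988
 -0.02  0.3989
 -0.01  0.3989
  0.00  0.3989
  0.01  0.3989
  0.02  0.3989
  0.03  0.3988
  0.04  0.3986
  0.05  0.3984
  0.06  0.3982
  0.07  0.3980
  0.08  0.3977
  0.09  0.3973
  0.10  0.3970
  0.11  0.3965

67.27

T = 1;  σ√T = 0.4300
d₁ = [ln(175/190) + (0.023 − 0.037 + 0.43²/2)·1] / 0.4300 = [-0.0822 + 0.0784] / 0.4300 = -0.0088 ⇒ -0.01
√T = √1 = 1.0000
φ(d₁) = φ(-0.01) = 0.3989
e^(−qT) = e^(−0.037·1) = 0.9637
vega = S·e^(−qT)·φ(d₁)·√T = 175·0.9637·0.3989·1.0000 = 67.2735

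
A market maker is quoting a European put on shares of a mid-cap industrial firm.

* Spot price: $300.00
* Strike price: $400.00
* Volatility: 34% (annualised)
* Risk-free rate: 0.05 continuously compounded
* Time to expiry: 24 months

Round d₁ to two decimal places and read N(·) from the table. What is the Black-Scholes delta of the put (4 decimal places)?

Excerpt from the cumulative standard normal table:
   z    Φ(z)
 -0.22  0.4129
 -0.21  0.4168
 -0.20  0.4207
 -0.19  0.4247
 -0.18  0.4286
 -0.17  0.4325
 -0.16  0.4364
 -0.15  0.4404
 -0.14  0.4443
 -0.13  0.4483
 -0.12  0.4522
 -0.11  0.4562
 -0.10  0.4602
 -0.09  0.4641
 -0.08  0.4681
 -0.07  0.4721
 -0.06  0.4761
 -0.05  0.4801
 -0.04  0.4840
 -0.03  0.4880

-0.5596

σ√T = 0.34·√2 = 0.4808
ln(S/K) + (r + σ²/2)T = ln(300/400) + (0.05 + 0.34²/2)·2 = -0.2877 + 0.2156 = -0.0721
d₁ = -0.0721 / 0.4808 = -0.1499 ≈ -0.15
N(d₁) = N(-0.15) = 0.4404
Δ_put = N(d₁) − 1 = 0.4404 − 1 = -0.5596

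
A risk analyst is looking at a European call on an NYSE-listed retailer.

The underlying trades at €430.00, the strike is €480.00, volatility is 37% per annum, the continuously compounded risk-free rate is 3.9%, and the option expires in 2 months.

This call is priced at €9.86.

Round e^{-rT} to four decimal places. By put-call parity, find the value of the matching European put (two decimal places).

exp(−rT) = exp(−0.039·0.1667) = 0.9935
Put-call parity: C − P = S − K·e^(−rT) = 430 − 480·0.9935 = 430 − 476.8800 = -46.8800
P = C − (C − P) = 9.86 − (-46.8800) = 56.7400

€56.74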